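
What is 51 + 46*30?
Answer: 1431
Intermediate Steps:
51 + 46*30 = 51 + 1380 = 1431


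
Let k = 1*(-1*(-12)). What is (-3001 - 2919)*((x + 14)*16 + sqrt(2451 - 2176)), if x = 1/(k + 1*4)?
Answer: -1332000 - 29600*sqrt(11) ≈ -1.4302e+6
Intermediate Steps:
k = 12 (k = 1*12 = 12)
x = 1/16 (x = 1/(12 + 1*4) = 1/(12 + 4) = 1/16 ≈ 0.062500)
(-3001 - 2919)*((x + 14)*16 + sqrt(2451 - 2176)) = (-3001 - 2919)*((1/16 + 14)*16 + sqrt(2451 - 2176)) = -5920*((225/16)*16 + sqrt(275)) = -5920*(225 + 5*sqrt(11)) = -1332000 - 29600*sqrt(11)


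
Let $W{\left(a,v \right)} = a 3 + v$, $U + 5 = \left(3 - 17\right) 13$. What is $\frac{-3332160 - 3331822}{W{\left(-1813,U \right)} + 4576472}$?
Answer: $- \frac{3331991}{2285423} \approx -1.4579$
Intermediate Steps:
$U = -187$ ($U = -5 + \left(3 - 17\right) 13 = -5 - 182 = -187$)
$W{\left(a,v \right)} = v + 3 a$ ($W{\left(a,v \right)} = 3 a + v = v + 3 a$)
$\frac{-3332160 - 3331822}{W{\left(-1813,U \right)} + 4576472} = \frac{-3332160 - 3331822}{\left(-187 + 3 \left(-1813\right)\right) + 4576472} = - \frac{6663982}{\left(-187 - 5439\right) + 4576472} = - \frac{6663982}{-5626 + 4576472} = - \frac{6663982}{4570846} = \left(-6663982\right) \frac{1}{4570846} = - \frac{3331991}{2285423}$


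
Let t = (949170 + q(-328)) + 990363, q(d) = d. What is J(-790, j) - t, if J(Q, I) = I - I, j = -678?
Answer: -1939205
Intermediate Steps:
J(Q, I) = 0
t = 1939205 (t = (949170 - 328) + 990363 = 948842 + 990363 = 1939205)
J(-790, j) - t = 0 - 1*1939205 = 0 - 1939205 = -1939205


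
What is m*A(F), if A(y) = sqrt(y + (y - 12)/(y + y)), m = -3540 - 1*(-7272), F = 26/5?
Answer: 1866*sqrt(76830)/65 ≈ 7957.3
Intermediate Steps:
F = 26/5 (F = 26*(1/5) = 26/5 ≈ 5.2000)
m = 3732 (m = -3540 + 7272 = 3732)
A(y) = sqrt(y + (-12 + y)/(2*y)) (A(y) = sqrt(y + (-12 + y)/((2*y))) = sqrt(y + (-12 + y)*(1/(2*y))) = sqrt(y + (-12 + y)/(2*y)))
m*A(F) = 3732*(sqrt(2 - 24/26/5 + 4*(26/5))/2) = 3732*(sqrt(2 - 24*5/26 + 104/5)/2) = 3732*(sqrt(2 - 60/13 + 104/5)/2) = 3732*(sqrt(1182/65)/2) = 3732*((sqrt(76830)/65)/2) = 3732*(sqrt(76830)/130) = 1866*sqrt(76830)/65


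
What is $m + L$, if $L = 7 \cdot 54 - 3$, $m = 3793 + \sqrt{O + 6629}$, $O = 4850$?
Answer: $4168 + \sqrt{11479} \approx 4275.1$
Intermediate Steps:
$m = 3793 + \sqrt{11479}$ ($m = 3793 + \sqrt{4850 + 6629} = 3793 + \sqrt{11479} \approx 3900.1$)
$L = 375$ ($L = 378 - 3 = 375$)
$m + L = \left(3793 + \sqrt{11479}\right) + 375 = 4168 + \sqrt{11479}$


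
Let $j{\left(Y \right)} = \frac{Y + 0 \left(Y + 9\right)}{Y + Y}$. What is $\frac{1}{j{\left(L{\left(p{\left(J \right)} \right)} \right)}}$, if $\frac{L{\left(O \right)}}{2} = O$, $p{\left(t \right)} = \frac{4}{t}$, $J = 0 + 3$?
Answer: $2$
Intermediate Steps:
$J = 3$
$L{\left(O \right)} = 2 O$
$j{\left(Y \right)} = \frac{1}{2}$ ($j{\left(Y \right)} = \frac{Y + 0 \left(9 + Y\right)}{2 Y} = \left(Y + 0\right) \frac{1}{2 Y} = Y \frac{1}{2 Y} = \frac{1}{2}$)
$\frac{1}{j{\left(L{\left(p{\left(J \right)} \right)} \right)}} = \frac{1}{\frac{1}{2}} = 2$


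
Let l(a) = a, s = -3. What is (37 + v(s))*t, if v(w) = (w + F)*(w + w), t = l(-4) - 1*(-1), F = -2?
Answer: -201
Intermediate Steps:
t = -3 (t = -4 - 1*(-1) = -4 + 1 = -3)
v(w) = 2*w*(-2 + w) (v(w) = (w - 2)*(w + w) = (-2 + w)*(2*w) = 2*w*(-2 + w))
(37 + v(s))*t = (37 + 2*(-3)*(-2 - 3))*(-3) = (37 + 2*(-3)*(-5))*(-3) = (37 + 30)*(-3) = 67*(-3) = -201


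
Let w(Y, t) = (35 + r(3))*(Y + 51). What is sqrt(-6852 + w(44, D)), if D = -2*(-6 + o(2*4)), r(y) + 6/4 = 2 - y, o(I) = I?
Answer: I*sqrt(15058)/2 ≈ 61.356*I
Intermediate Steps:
r(y) = 1/2 - y (r(y) = -3/2 + (2 - y) = 1/2 - y)
D = -4 (D = -2*(-6 + 2*4) = -2*(-6 + 8) = -2*2 = -4)
w(Y, t) = 3315/2 + 65*Y/2 (w(Y, t) = (35 + (1/2 - 1*3))*(Y + 51) = (35 + (1/2 - 3))*(51 + Y) = (35 - 5/2)*(51 + Y) = 65*(51 + Y)/2 = 3315/2 + 65*Y/2)
sqrt(-6852 + w(44, D)) = sqrt(-6852 + (3315/2 + (65/2)*44)) = sqrt(-6852 + (3315/2 + 1430)) = sqrt(-6852 + 6175/2) = sqrt(-7529/2) = I*sqrt(15058)/2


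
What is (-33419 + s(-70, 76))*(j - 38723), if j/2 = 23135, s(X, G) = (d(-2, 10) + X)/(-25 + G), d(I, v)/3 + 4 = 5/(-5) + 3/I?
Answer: -25727096599/102 ≈ -2.5223e+8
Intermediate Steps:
d(I, v) = -15 + 9/I (d(I, v) = -12 + 3*(5/(-5) + 3/I) = -12 + 3*(5*(-⅕) + 3/I) = -12 + 3*(-1 + 3/I) = -12 + (-3 + 9/I) = -15 + 9/I)
s(X, G) = (-39/2 + X)/(-25 + G) (s(X, G) = ((-15 + 9/(-2)) + X)/(-25 + G) = ((-15 + 9*(-½)) + X)/(-25 + G) = ((-15 - 9/2) + X)/(-25 + G) = (-39/2 + X)/(-25 + G))
j = 46270 (j = 2*23135 = 46270)
(-33419 + s(-70, 76))*(j - 38723) = (-33419 + (-39/2 - 70)/(-25 + 76))*(46270 - 38723) = (-33419 - 179/2/51)*7547 = (-33419 + (1/51)*(-179/2))*7547 = (-33419 - 179/102)*7547 = -3408917/102*7547 = -25727096599/102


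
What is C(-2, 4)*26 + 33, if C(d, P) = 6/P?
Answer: 72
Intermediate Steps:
C(-2, 4)*26 + 33 = (6/4)*26 + 33 = (6*(1/4))*26 + 33 = (3/2)*26 + 33 = 39 + 33 = 72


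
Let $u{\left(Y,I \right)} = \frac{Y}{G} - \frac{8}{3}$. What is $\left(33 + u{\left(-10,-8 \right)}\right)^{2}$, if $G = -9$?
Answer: $\frac{80089}{81} \approx 988.75$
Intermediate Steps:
$u{\left(Y,I \right)} = - \frac{8}{3} - \frac{Y}{9}$ ($u{\left(Y,I \right)} = \frac{Y}{-9} - \frac{8}{3} = Y \left(- \frac{1}{9}\right) - \frac{8}{3} = - \frac{Y}{9} - \frac{8}{3} = - \frac{8}{3} - \frac{Y}{9}$)
$\left(33 + u{\left(-10,-8 \right)}\right)^{2} = \left(33 - \frac{14}{9}\right)^{2} = \left(\frac{283}{9}\right)^{2} = \frac{80089}{81}$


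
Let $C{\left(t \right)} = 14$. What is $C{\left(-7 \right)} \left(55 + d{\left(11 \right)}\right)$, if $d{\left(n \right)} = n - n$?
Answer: $770$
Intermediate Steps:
$d{\left(n \right)} = 0$
$C{\left(-7 \right)} \left(55 + d{\left(11 \right)}\right) = 14 \left(55 + 0\right) = 14 \cdot 55 = 770$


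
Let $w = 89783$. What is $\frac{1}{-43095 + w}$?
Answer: $\frac{1}{46688} \approx 2.1419 \cdot 10^{-5}$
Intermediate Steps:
$\frac{1}{-43095 + w} = \frac{1}{-43095 + 89783} = \frac{1}{46688}$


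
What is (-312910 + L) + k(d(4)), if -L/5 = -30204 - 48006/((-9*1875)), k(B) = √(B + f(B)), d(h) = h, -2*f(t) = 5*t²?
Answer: -20238028/125 + 6*I ≈ -1.619e+5 + 6.0*I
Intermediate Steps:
f(t) = -5*t²/2
k(B) = √(B - 5*B²/2)
L = 18875722/125 (L = -5*(-30204 - 48006/((-9*1875))) = -5*(-30204 - 48006/(-16875)) = -5*(-30204 - 48006*(-1)/16875) = -5*(-30204 - 1*(-1778/625)) = -5*(-30204 + 1778/625) = -5*(-18875722/625) = 18875722/125 ≈ 1.5101e+5)
(-312910 + L) + k(d(4)) = (-312910 + 18875722/125) + √2*√(4*(2 - 5*4))/2 = -20238028/125 + √2*√(4*(2 - 20))/2 = -20238028/125 + √2*√(4*(-18))/2 = -20238028/125 + √2*√(-72)/2 = -20238028/125 + √2*(6*I*√2)/2 = -20238028/125 + 6*I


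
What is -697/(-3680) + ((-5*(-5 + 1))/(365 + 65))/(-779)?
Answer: 23340049/123268960 ≈ 0.18934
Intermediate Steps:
-697/(-3680) + ((-5*(-5 + 1))/(365 + 65))/(-779) = -697*(-1/3680) + (-5*(-4)/430)*(-1/779) = 697/3680 + (20*(1/430))*(-1/779) = 697/3680 + (2/43)*(-1/779) = 697/3680 - 2/33497 = 23340049/123268960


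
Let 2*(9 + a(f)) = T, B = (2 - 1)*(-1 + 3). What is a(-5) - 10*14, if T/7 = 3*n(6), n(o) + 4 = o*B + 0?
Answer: -65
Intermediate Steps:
B = 2 (B = 1*2 = 2)
n(o) = -4 + 2*o (n(o) = -4 + (o*2 + 0) = -4 + (2*o + 0) = -4 + 2*o)
T = 168 (T = 7*(3*(-4 + 2*6)) = 7*(3*(-4 + 12)) = 7*(3*8) = 7*24 = 168)
a(f) = 75 (a(f) = -9 + (1/2)*168 = -9 + 84 = 75)
a(-5) - 10*14 = 75 - 10*14 = 75 - 140 = -65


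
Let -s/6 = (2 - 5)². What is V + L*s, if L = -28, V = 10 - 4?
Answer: 1518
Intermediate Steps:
V = 6
s = -54 (s = -6*(2 - 5)² = -6*(-3)² = -6*9 = -54)
V + L*s = 6 - 28*(-54) = 6 + 1512 = 1518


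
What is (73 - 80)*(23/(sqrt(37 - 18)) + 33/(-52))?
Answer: 231/52 - 161*sqrt(19)/19 ≈ -32.494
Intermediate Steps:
(73 - 80)*(23/(sqrt(37 - 18)) + 33/(-52)) = -7*(23/(sqrt(19)) + 33*(-1/52)) = -7*(23*(sqrt(19)/19) - 33/52) = -7*(23*sqrt(19)/19 - 33/52) = -7*(-33/52 + 23*sqrt(19)/19) = 231/52 - 161*sqrt(19)/19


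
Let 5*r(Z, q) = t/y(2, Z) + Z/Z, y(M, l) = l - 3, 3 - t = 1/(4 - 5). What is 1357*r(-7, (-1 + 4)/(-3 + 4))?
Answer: 4071/25 ≈ 162.84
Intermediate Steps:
t = 4 (t = 3 - 1/(4 - 5) = 3 - 1/(-1) = 3 - 1*(-1) = 3 + 1 = 4)
y(M, l) = -3 + l
r(Z, q) = ⅕ + 4/(5*(-3 + Z)) (r(Z, q) = (4/(-3 + Z) + Z/Z)/5 = (4/(-3 + Z) + 1)/5 = (1 + 4/(-3 + Z))/5 = ⅕ + 4/(5*(-3 + Z)))
1357*r(-7, (-1 + 4)/(-3 + 4)) = 1357*((1 - 7)/(5*(-3 - 7))) = 1357*((⅕)*(-6)/(-10)) = 1357*((⅕)*(-⅒)*(-6)) = 1357*(3/25) = 4071/25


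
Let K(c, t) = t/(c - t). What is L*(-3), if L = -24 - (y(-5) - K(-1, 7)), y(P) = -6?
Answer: 453/8 ≈ 56.625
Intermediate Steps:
L = -151/8 (L = -24 - (-6 - 7/(-1 - 1*7)) = -24 - (-6 - 7/(-1 - 7)) = -24 - (-6 - 7/(-8)) = -24 - (-6 - 7*(-1)/8) = -24 - (-6 - 1*(-7/8)) = -24 - (-6 + 7/8) = -24 - 1*(-41/8) = -24 + 41/8 = -151/8 ≈ -18.875)
L*(-3) = -151/8*(-3) = 453/8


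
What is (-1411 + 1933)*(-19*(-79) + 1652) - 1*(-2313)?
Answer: 1648179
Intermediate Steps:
(-1411 + 1933)*(-19*(-79) + 1652) - 1*(-2313) = 522*(1501 + 1652) + 2313 = 522*3153 + 2313 = 1645866 + 2313 = 1648179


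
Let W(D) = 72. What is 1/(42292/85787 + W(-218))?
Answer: 85787/6218956 ≈ 0.013794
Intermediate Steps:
1/(42292/85787 + W(-218)) = 1/(42292/85787 + 72) = 1/(6218956/85787) = 85787/6218956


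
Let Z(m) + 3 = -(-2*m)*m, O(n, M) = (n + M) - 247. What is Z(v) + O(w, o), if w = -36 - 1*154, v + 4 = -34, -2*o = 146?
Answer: 2375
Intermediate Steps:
o = -73 (o = -1/2*146 = -73)
v = -38 (v = -4 - 34 = -38)
w = -190 (w = -36 - 154 = -190)
O(n, M) = -247 + M + n (O(n, M) = (M + n) - 247 = -247 + M + n)
Z(m) = -3 + 2*m**2 (Z(m) = -3 - (-2*m)*m = -3 - (-2)*m**2 = -3 + 2*m**2)
Z(v) + O(w, o) = (-3 + 2*(-38)**2) + (-247 - 73 - 190) = (-3 + 2*1444) - 510 = (-3 + 2888) - 510 = 2885 - 510 = 2375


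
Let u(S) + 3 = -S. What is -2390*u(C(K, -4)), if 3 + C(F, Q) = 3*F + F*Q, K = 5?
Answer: -11950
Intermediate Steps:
C(F, Q) = -3 + 3*F + F*Q (C(F, Q) = -3 + (3*F + F*Q) = -3 + 3*F + F*Q)
u(S) = -3 - S
-2390*u(C(K, -4)) = -2390*(-3 - (-3 + 3*5 + 5*(-4))) = -2390*(-3 - (-3 + 15 - 20)) = -2390*(-3 - 1*(-8)) = -2390*(-3 + 8) = -2390*5 = -11950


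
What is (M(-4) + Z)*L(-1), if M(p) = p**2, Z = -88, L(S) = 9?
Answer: -648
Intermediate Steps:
(M(-4) + Z)*L(-1) = ((-4)**2 - 88)*9 = (16 - 88)*9 = -72*9 = -648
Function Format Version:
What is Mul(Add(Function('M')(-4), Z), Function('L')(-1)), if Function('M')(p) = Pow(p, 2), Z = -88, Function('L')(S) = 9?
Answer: -648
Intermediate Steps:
Mul(Add(Function('M')(-4), Z), Function('L')(-1)) = Mul(Add(Pow(-4, 2), -88), 9) = Mul(Add(16, -88), 9) = Mul(-72, 9) = -648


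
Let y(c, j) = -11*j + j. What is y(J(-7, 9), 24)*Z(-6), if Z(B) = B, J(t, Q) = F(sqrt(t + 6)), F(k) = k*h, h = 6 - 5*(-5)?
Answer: 1440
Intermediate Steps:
h = 31 (h = 6 + 25 = 31)
F(k) = 31*k (F(k) = k*31 = 31*k)
J(t, Q) = 31*sqrt(6 + t) (J(t, Q) = 31*sqrt(t + 6) = 31*sqrt(6 + t))
y(c, j) = -10*j
y(J(-7, 9), 24)*Z(-6) = -10*24*(-6) = -240*(-6) = 1440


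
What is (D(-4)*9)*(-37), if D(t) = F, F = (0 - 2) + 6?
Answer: -1332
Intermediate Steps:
F = 4 (F = -2 + 6 = 4)
D(t) = 4
(D(-4)*9)*(-37) = (4*9)*(-37) = 36*(-37) = -1332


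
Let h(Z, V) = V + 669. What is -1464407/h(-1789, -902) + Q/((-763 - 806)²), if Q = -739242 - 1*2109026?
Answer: 3604356394283/573590313 ≈ 6283.9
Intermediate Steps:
h(Z, V) = 669 + V
Q = -2848268 (Q = -739242 - 2109026 = -2848268)
-1464407/h(-1789, -902) + Q/((-763 - 806)²) = -1464407/(669 - 902) - 2848268/(-763 - 806)² = -1464407/(-233) - 2848268/((-1569)²) = -1464407*(-1/233) - 2848268/2461761 = 1464407/233 - 2848268*1/2461761 = 1464407/233 - 2848268/2461761 = 3604356394283/573590313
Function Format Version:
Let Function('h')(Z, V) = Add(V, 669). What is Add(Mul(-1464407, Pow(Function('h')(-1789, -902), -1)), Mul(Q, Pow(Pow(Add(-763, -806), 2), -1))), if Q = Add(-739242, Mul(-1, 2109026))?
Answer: Rational(3604356394283, 573590313) ≈ 6283.9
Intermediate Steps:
Function('h')(Z, V) = Add(669, V)
Q = -2848268 (Q = Add(-739242, -2109026) = -2848268)
Add(Mul(-1464407, Pow(Function('h')(-1789, -902), -1)), Mul(Q, Pow(Pow(Add(-763, -806), 2), -1))) = Add(Mul(-1464407, Pow(Add(669, -902), -1)), Mul(-2848268, Pow(Pow(Add(-763, -806), 2), -1))) = Add(Mul(-1464407, Pow(-233, -1)), Mul(-2848268, Pow(Pow(-1569, 2), -1))) = Add(Mul(-1464407, Rational(-1, 233)), Mul(-2848268, Pow(2461761, -1))) = Add(Rational(1464407, 233), Mul(-2848268, Rational(1, 2461761))) = Add(Rational(1464407, 233), Rational(-2848268, 2461761)) = Rational(3604356394283, 573590313)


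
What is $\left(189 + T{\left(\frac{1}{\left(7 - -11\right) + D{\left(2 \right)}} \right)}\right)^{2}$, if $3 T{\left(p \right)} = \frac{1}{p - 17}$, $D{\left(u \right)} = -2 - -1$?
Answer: $\frac{26660031841}{746496} \approx 35714.0$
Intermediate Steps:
$D{\left(u \right)} = -1$ ($D{\left(u \right)} = -2 + 1 = -1$)
$T{\left(p \right)} = \frac{1}{3 \left(-17 + p\right)}$ ($T{\left(p \right)} = \frac{1}{3 \left(p - 17\right)} = \frac{1}{3 \left(-17 + p\right)}$)
$\left(189 + T{\left(\frac{1}{\left(7 - -11\right) + D{\left(2 \right)}} \right)}\right)^{2} = \left(189 + \frac{1}{3 \left(-17 + \frac{1}{\left(7 - -11\right) - 1}\right)}\right)^{2} = \left(189 + \frac{1}{3 \left(-17 + \frac{1}{\left(7 + 11\right) - 1}\right)}\right)^{2} = \left(189 + \frac{1}{3 \left(-17 + \frac{1}{18 - 1}\right)}\right)^{2} = \left(189 + \frac{1}{3 \left(-17 + \frac{1}{17}\right)}\right)^{2} = \left(189 + \frac{1}{3 \left(- \frac{288}{17}\right)}\right)^{2} = \left(189 + \frac{1}{3} \left(- \frac{17}{288}\right)\right)^{2} = \left(189 - \frac{17}{864}\right)^{2} = \left(\frac{163279}{864}\right)^{2} = \frac{26660031841}{746496}$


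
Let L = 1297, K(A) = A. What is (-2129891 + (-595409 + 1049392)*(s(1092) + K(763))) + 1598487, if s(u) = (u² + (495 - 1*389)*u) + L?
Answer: 594842497904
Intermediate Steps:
s(u) = 1297 + u² + 106*u (s(u) = (u² + (495 - 1*389)*u) + 1297 = (u² + (495 - 389)*u) + 1297 = (u² + 106*u) + 1297 = 1297 + u² + 106*u)
(-2129891 + (-595409 + 1049392)*(s(1092) + K(763))) + 1598487 = (-2129891 + (-595409 + 1049392)*((1297 + 1092² + 106*1092) + 763)) + 1598487 = (-2129891 + 453983*((1297 + 1192464 + 115752) + 763)) + 1598487 = (-2129891 + 453983*(1309513 + 763)) + 1598487 = (-2129891 + 453983*1310276) + 1598487 = (-2129891 + 594843029308) + 1598487 = 594840899417 + 1598487 = 594842497904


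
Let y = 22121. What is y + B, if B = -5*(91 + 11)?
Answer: 21611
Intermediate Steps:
B = -510 (B = -5*102 = -510)
y + B = 22121 - 510 = 21611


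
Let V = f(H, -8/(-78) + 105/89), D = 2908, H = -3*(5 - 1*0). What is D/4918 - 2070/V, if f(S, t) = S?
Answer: 340796/2459 ≈ 138.59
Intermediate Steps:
H = -15 (H = -3*(5 + 0) = -3*5 = -15)
V = -15
D/4918 - 2070/V = 2908/4918 - 2070/(-15) = 2908*(1/4918) - 2070*(-1/15) = 1454/2459 + 138 = 340796/2459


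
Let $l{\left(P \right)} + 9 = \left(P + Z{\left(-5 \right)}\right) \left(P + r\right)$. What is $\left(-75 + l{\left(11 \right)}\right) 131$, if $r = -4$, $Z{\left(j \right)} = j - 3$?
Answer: $-8253$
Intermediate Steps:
$Z{\left(j \right)} = -3 + j$
$l{\left(P \right)} = -9 + \left(-8 + P\right) \left(-4 + P\right)$ ($l{\left(P \right)} = -9 + \left(P - 8\right) \left(P - 4\right) = -9 + \left(P - 8\right) \left(-4 + P\right) = -9 + \left(-8 + P\right) \left(-4 + P\right)$)
$\left(-75 + l{\left(11 \right)}\right) 131 = \left(-75 + \left(23 + 11^{2} - 132\right)\right) 131 = \left(-75 + \left(23 + 121 - 132\right)\right) 131 = \left(-75 + 12\right) 131 = \left(-63\right) 131 = -8253$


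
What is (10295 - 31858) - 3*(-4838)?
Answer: -7049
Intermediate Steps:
(10295 - 31858) - 3*(-4838) = -21563 + 14514 = -7049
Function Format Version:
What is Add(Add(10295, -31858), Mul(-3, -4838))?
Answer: -7049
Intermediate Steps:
Add(Add(10295, -31858), Mul(-3, -4838)) = Add(-21563, 14514) = -7049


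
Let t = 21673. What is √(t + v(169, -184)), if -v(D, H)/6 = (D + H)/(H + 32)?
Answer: √31294957/38 ≈ 147.22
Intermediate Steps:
v(D, H) = -6*(D + H)/(32 + H) (v(D, H) = -6*(D + H)/(H + 32) = -6*(D + H)/(32 + H))
√(t + v(169, -184)) = √(21673 + 6*(-1*169 - 1*(-184))/(32 - 184)) = √(21673 + 6*(-169 + 184)/(-152)) = √(21673 + 6*(-1/152)*15) = √(21673 - 45/76) = √(1647103/76) = √31294957/38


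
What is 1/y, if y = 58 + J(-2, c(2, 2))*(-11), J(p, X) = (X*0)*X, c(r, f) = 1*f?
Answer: 1/58 ≈ 0.017241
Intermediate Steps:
c(r, f) = f
J(p, X) = 0 (J(p, X) = 0*X = 0)
y = 58 (y = 58 + 0*(-11) = 58 + 0 = 58)
1/y = 1/58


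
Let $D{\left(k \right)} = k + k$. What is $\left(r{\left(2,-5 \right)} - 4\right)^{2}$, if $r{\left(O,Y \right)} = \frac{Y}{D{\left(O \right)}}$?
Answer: $\frac{441}{16} \approx 27.563$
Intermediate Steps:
$D{\left(k \right)} = 2 k$
$r{\left(O,Y \right)} = \frac{Y}{2 O}$
$\left(r{\left(2,-5 \right)} - 4\right)^{2} = \left(\frac{1}{2} \left(-5\right) \frac{1}{2} - 4\right)^{2} = \left(- \frac{5}{4} - 4\right)^{2} = \left(- \frac{21}{4}\right)^{2} = \frac{441}{16}$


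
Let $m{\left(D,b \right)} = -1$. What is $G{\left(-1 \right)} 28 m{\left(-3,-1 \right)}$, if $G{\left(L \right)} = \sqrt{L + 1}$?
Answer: $0$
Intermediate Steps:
$G{\left(L \right)} = \sqrt{1 + L}$
$G{\left(-1 \right)} 28 m{\left(-3,-1 \right)} = \sqrt{1 - 1} \cdot 28 \left(-1\right) = \sqrt{0} \cdot 28 \left(-1\right) = 0 \cdot 28 \left(-1\right) = 0 \left(-1\right) = 0$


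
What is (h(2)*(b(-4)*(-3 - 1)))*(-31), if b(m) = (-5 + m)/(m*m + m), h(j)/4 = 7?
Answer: -2604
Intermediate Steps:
h(j) = 28 (h(j) = 4*7 = 28)
b(m) = (-5 + m)/(m + m²) (b(m) = (-5 + m)/(m² + m) = (-5 + m)/(m + m²))
(h(2)*(b(-4)*(-3 - 1)))*(-31) = (28*(((-5 - 4)/((-4)*(1 - 4)))*(-3 - 1)))*(-31) = (28*(-¼*(-9)/(-3)*(-4)))*(-31) = (28*(-¼*(-⅓)*(-9)*(-4)))*(-31) = (28*(-¾*(-4)))*(-31) = (28*3)*(-31) = 84*(-31) = -2604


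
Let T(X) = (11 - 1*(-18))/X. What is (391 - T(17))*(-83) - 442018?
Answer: -8063600/17 ≈ -4.7433e+5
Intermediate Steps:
T(X) = 29/X (T(X) = (11 + 18)/X = 29/X)
(391 - T(17))*(-83) - 442018 = (391 - 29/17)*(-83) - 442018 = (6618/17)*(-83) - 442018 = -549294/17 - 442018 = -8063600/17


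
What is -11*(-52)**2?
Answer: -29744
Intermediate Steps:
-11*(-52)**2 = -11*2704 = -29744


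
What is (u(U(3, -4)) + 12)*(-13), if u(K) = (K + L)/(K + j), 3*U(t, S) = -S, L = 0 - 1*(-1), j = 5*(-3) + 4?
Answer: -4433/29 ≈ -152.86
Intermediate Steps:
j = -11 (j = -15 + 4 = -11)
L = 1 (L = 0 + 1 = 1)
U(t, S) = -S/3 (U(t, S) = (-S)/3 = -S/3)
u(K) = (1 + K)/(-11 + K) (u(K) = (K + 1)/(K - 11) = (1 + K)/(-11 + K))
(u(U(3, -4)) + 12)*(-13) = ((1 - 1/3*(-4))/(-11 - 1/3*(-4)) + 12)*(-13) = ((1 + 4/3)/(-11 + 4/3) + 12)*(-13) = ((7/3)/(-29/3) + 12)*(-13) = (-3/29*7/3 + 12)*(-13) = (-7/29 + 12)*(-13) = (341/29)*(-13) = -4433/29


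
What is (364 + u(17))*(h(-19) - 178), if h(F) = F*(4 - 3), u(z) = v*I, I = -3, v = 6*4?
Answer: -57524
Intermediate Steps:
v = 24
u(z) = -72 (u(z) = 24*(-3) = -72)
h(F) = F (h(F) = F*1 = F)
(364 + u(17))*(h(-19) - 178) = (364 - 72)*(-19 - 178) = 292*(-197) = -57524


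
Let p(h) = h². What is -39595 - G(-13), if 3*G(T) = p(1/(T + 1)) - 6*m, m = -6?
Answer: -17110225/432 ≈ -39607.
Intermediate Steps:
G(T) = 12 + 1/(3*(1 + T)²) (G(T) = ((1/(T + 1))² - 6*(-6))/3 = ((1/(1 + T))² + 36)/3 = ((1 + T)⁻² + 36)/3 = (36 + (1 + T)⁻²)/3 = 12 + 1/(3*(1 + T)²))
-39595 - G(-13) = -39595 - (12 + 1/(3*(1 - 13)²)) = -39595 - (12 + (⅓)/(-12)²) = -39595 - (12 + (⅓)*(1/144)) = -39595 - (12 + 1/432) = -39595 - 1*5185/432 = -39595 - 5185/432 = -17110225/432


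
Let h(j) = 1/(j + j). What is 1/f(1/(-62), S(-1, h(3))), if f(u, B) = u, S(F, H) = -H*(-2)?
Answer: -62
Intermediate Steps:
h(j) = 1/(2*j)
S(F, H) = 2*H
1/f(1/(-62), S(-1, h(3))) = 1/(1/(-62)) = 1/(-1/62*1) = 1/(-1/62) = -62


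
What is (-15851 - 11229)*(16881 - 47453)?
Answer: 827889760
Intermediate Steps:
(-15851 - 11229)*(16881 - 47453) = -27080*(-30572) = 827889760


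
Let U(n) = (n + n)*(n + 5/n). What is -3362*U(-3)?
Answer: -94136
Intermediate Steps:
U(n) = 2*n*(n + 5/n) (U(n) = (2*n)*(n + 5/n) = 2*n*(n + 5/n))
-3362*U(-3) = -3362*(10 + 2*(-3)²) = -3362*(10 + 2*9) = -3362*(10 + 18) = -3362*28 = -94136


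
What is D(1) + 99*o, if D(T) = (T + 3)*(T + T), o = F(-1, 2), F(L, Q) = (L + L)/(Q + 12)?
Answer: -43/7 ≈ -6.1429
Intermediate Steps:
F(L, Q) = 2*L/(12 + Q) (F(L, Q) = (2*L)/(12 + Q) = 2*L/(12 + Q))
o = -⅐ (o = 2*(-1)/(12 + 2) = 2*(-1)/14 = 2*(-1)*(1/14) = -⅐ ≈ -0.14286)
D(T) = 2*T*(3 + T) (D(T) = (3 + T)*(2*T) = 2*T*(3 + T))
D(1) + 99*o = 2*1*(3 + 1) + 99*(-⅐) = 2*1*4 - 99/7 = 8 - 99/7 = -43/7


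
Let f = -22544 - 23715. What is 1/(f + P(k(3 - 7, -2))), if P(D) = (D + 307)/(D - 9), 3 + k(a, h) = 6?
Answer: -3/138932 ≈ -2.1593e-5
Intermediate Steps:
k(a, h) = 3 (k(a, h) = -3 + 6 = 3)
P(D) = (307 + D)/(-9 + D)
f = -46259
1/(f + P(k(3 - 7, -2))) = 1/(-46259 + (307 + 3)/(-9 + 3)) = 1/(-46259 + 310/(-6)) = 1/(-46259 - 1/6*310) = 1/(-46259 - 155/3) = 1/(-138932/3) = -3/138932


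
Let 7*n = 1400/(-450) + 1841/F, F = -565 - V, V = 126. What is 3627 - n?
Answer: 22561444/6219 ≈ 3627.8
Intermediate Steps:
F = -691 (F = -565 - 1*126 = -565 - 126 = -691)
n = -5131/6219 (n = (1400/(-450) + 1841/(-691))/7 = (1400*(-1/450) + 1841*(-1/691))/7 = (-28/9 - 1841/691)/7 = (1/7)*(-35917/6219) = -5131/6219 ≈ -0.82505)
3627 - n = 3627 - 1*(-5131/6219) = 3627 + 5131/6219 = 22561444/6219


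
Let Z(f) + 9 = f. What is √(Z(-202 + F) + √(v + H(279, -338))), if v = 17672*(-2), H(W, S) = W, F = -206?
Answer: √(-417 + I*√35065) ≈ 4.4786 + 20.906*I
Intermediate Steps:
Z(f) = -9 + f
v = -35344
√(Z(-202 + F) + √(v + H(279, -338))) = √((-9 + (-202 - 206)) + √(-35344 + 279)) = √((-9 - 408) + √(-35065)) = √(-417 + I*√35065)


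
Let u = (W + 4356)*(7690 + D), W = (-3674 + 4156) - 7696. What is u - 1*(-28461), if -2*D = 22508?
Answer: 10214373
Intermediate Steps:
D = -11254 (D = -½*22508 = -11254)
W = -7214 (W = 482 - 7696 = -7214)
u = 10185912 (u = (-7214 + 4356)*(7690 - 11254) = -2858*(-3564) = 10185912)
u - 1*(-28461) = 10185912 - 1*(-28461) = 10185912 + 28461 = 10214373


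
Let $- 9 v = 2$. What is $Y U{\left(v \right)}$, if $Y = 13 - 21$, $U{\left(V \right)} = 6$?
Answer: $-48$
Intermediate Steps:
$v = - \frac{2}{9}$ ($v = \left(- \frac{1}{9}\right) 2 = - \frac{2}{9} \approx -0.22222$)
$Y = -8$ ($Y = 13 - 21 = -8$)
$Y U{\left(v \right)} = \left(-8\right) 6 = -48$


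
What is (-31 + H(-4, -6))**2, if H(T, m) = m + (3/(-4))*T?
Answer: 1156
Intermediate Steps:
H(T, m) = m - 3*T/4 (H(T, m) = m + (3*(-1/4))*T = m - 3*T/4)
(-31 + H(-4, -6))**2 = (-31 + (-6 - 3/4*(-4)))**2 = (-31 + (-6 + 3))**2 = (-31 - 3)**2 = (-34)**2 = 1156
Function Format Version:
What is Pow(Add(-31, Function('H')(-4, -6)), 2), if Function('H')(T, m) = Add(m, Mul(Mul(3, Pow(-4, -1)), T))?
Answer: 1156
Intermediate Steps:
Function('H')(T, m) = Add(m, Mul(Rational(-3, 4), T)) (Function('H')(T, m) = Add(m, Mul(Mul(3, Rational(-1, 4)), T)) = Add(m, Mul(Rational(-3, 4), T)))
Pow(Add(-31, Function('H')(-4, -6)), 2) = Pow(Add(-31, Add(-6, Mul(Rational(-3, 4), -4))), 2) = Pow(Add(-31, Add(-6, 3)), 2) = Pow(Add(-31, -3), 2) = Pow(-34, 2) = 1156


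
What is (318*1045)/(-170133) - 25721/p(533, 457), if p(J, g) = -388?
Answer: 1415684871/22003868 ≈ 64.338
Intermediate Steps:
(318*1045)/(-170133) - 25721/p(533, 457) = (318*1045)/(-170133) - 25721/(-388) = 332310*(-1/170133) - 25721*(-1/388) = -110770/56711 + 25721/388 = 1415684871/22003868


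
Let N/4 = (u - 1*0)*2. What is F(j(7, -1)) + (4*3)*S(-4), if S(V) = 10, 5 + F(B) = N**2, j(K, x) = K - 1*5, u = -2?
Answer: 371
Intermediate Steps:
j(K, x) = -5 + K (j(K, x) = K - 5 = -5 + K)
N = -16 (N = 4*((-2 - 1*0)*2) = 4*((-2 + 0)*2) = 4*(-2*2) = 4*(-4) = -16)
F(B) = 251 (F(B) = -5 + (-16)**2 = -5 + 256 = 251)
F(j(7, -1)) + (4*3)*S(-4) = 251 + (4*3)*10 = 251 + 12*10 = 251 + 120 = 371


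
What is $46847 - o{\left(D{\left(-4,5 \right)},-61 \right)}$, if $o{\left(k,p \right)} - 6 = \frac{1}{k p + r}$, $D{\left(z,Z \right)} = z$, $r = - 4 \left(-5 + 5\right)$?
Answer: $\frac{11429203}{244} \approx 46841.0$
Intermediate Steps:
$r = 0$ ($r = \left(-4\right) 0 = 0$)
$o{\left(k,p \right)} = 6 + \frac{1}{k p}$ ($o{\left(k,p \right)} = 6 + \frac{1}{k p + 0} = 6 + \frac{1}{k p}$)
$46847 - o{\left(D{\left(-4,5 \right)},-61 \right)} = 46847 - \left(6 + \frac{1}{\left(-4\right) \left(-61\right)}\right) = 46847 - \left(6 - - \frac{1}{244}\right) = 46847 - \left(6 + \frac{1}{244}\right) = 46847 - \frac{1465}{244} = \frac{11429203}{244}$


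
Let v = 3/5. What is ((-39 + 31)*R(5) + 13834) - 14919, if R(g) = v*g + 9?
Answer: -1181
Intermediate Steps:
v = ⅗ (v = 3*(⅕) = ⅗ ≈ 0.60000)
R(g) = 9 + 3*g/5 (R(g) = 3*g/5 + 9 = 9 + 3*g/5)
((-39 + 31)*R(5) + 13834) - 14919 = ((-39 + 31)*(9 + (⅗)*5) + 13834) - 14919 = (-8*(9 + 3) + 13834) - 14919 = (-8*12 + 13834) - 14919 = (-96 + 13834) - 14919 = 13738 - 14919 = -1181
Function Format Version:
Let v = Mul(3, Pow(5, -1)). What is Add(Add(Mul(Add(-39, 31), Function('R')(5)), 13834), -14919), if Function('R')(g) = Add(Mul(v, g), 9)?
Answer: -1181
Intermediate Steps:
v = Rational(3, 5) (v = Mul(3, Rational(1, 5)) = Rational(3, 5) ≈ 0.60000)
Function('R')(g) = Add(9, Mul(Rational(3, 5), g)) (Function('R')(g) = Add(Mul(Rational(3, 5), g), 9) = Add(9, Mul(Rational(3, 5), g)))
Add(Add(Mul(Add(-39, 31), Function('R')(5)), 13834), -14919) = Add(Add(Mul(Add(-39, 31), Add(9, Mul(Rational(3, 5), 5))), 13834), -14919) = Add(Add(Mul(-8, Add(9, 3)), 13834), -14919) = Add(Add(Mul(-8, 12), 13834), -14919) = Add(Add(-96, 13834), -14919) = Add(13738, -14919) = -1181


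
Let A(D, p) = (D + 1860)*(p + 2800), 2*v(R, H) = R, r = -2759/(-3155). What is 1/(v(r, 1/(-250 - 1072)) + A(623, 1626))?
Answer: 6310/69345375739 ≈ 9.0994e-8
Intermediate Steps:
r = 2759/3155 (r = -2759*(-1/3155) = 2759/3155 ≈ 0.87449)
v(R, H) = R/2
A(D, p) = (1860 + D)*(2800 + p)
1/(v(r, 1/(-250 - 1072)) + A(623, 1626)) = 1/((½)*(2759/3155) + (5208000 + 1860*1626 + 2800*623 + 623*1626)) = 1/(2759/6310 + (5208000 + 3024360 + 1744400 + 1012998)) = 1/(2759/6310 + 10989758) = 1/(69345375739/6310) = 6310/69345375739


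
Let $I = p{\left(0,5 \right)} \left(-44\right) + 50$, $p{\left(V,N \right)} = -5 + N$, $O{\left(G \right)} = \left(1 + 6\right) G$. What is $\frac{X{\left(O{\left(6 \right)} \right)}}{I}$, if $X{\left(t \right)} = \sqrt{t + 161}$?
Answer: $\frac{\sqrt{203}}{50} \approx 0.28496$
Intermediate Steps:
$O{\left(G \right)} = 7 G$
$X{\left(t \right)} = \sqrt{161 + t}$
$I = 50$ ($I = \left(-5 + 5\right) \left(-44\right) + 50 = 0 \left(-44\right) + 50 = 0 + 50 = 50$)
$\frac{X{\left(O{\left(6 \right)} \right)}}{I} = \frac{\sqrt{161 + 7 \cdot 6}}{50} = \sqrt{161 + 42} \cdot \frac{1}{50} = \sqrt{203} \cdot \frac{1}{50} = \frac{\sqrt{203}}{50}$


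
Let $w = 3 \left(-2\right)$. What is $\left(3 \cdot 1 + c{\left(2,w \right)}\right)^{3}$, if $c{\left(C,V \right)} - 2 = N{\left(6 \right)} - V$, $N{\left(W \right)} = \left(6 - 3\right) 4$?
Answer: $12167$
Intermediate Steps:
$w = -6$
$N{\left(W \right)} = 12$ ($N{\left(W \right)} = 3 \cdot 4 = 12$)
$c{\left(C,V \right)} = 14 - V$ ($c{\left(C,V \right)} = 2 - \left(-12 + V\right) = 14 - V$)
$\left(3 \cdot 1 + c{\left(2,w \right)}\right)^{3} = \left(3 \cdot 1 + \left(14 - -6\right)\right)^{3} = \left(3 + \left(14 + 6\right)\right)^{3} = \left(3 + 20\right)^{3} = 23^{3} = 12167$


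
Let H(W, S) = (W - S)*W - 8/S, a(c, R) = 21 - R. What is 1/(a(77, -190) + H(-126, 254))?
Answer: 127/6107553 ≈ 2.0794e-5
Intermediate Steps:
H(W, S) = -8/S + W*(W - S) (H(W, S) = W*(W - S) - 8/S = -8/S + W*(W - S))
1/(a(77, -190) + H(-126, 254)) = 1/((21 - 1*(-190)) + ((-126)² - 8/254 - 1*254*(-126))) = 1/((21 + 190) + (15876 - 8*1/254 + 32004)) = 1/(211 + (15876 - 4/127 + 32004)) = 1/(211 + 6080756/127) = 1/(6107553/127) = 127/6107553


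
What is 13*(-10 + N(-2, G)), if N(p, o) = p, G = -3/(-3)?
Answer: -156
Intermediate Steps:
G = 1 (G = -3*(-⅓) = 1)
13*(-10 + N(-2, G)) = 13*(-10 - 2) = 13*(-12) = -156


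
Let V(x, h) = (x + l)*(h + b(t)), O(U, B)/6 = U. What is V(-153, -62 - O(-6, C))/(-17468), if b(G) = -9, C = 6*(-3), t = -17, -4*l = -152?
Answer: -4025/17468 ≈ -0.23042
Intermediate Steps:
l = 38 (l = -¼*(-152) = 38)
C = -18
O(U, B) = 6*U
V(x, h) = (-9 + h)*(38 + x) (V(x, h) = (x + 38)*(h - 9) = (38 + x)*(-9 + h) = (-9 + h)*(38 + x))
V(-153, -62 - O(-6, C))/(-17468) = (-342 - 9*(-153) + 38*(-62 - 6*(-6)) + (-62 - 6*(-6))*(-153))/(-17468) = (-342 + 1377 + 38*(-62 - 1*(-36)) + (-62 - 1*(-36))*(-153))*(-1/17468) = (-342 + 1377 + 38*(-62 + 36) + (-62 + 36)*(-153))*(-1/17468) = (-342 + 1377 + 38*(-26) - 26*(-153))*(-1/17468) = (-342 + 1377 - 988 + 3978)*(-1/17468) = 4025*(-1/17468) = -4025/17468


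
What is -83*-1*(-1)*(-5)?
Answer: 415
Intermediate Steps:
-83*-1*(-1)*(-5) = -83*1*(-5) = -83*(-5) = -1*(-415) = 415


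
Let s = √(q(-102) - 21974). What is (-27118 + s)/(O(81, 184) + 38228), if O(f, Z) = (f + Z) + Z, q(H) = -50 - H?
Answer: -27118/38677 + I*√21922/38677 ≈ -0.70114 + 0.0038281*I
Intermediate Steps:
O(f, Z) = f + 2*Z (O(f, Z) = (Z + f) + Z = f + 2*Z)
s = I*√21922 (s = √((-50 - 1*(-102)) - 21974) = √((-50 + 102) - 21974) = √(52 - 21974) = √(-21922) = I*√21922 ≈ 148.06*I)
(-27118 + s)/(O(81, 184) + 38228) = (-27118 + I*√21922)/((81 + 2*184) + 38228) = (-27118 + I*√21922)/((81 + 368) + 38228) = (-27118 + I*√21922)/(449 + 38228) = (-27118 + I*√21922)/38677 = (-27118 + I*√21922)*(1/38677) = -27118/38677 + I*√21922/38677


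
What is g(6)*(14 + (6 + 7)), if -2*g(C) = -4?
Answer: 54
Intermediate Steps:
g(C) = 2 (g(C) = -½*(-4) = 2)
g(6)*(14 + (6 + 7)) = 2*(14 + (6 + 7)) = 2*(14 + 13) = 2*27 = 54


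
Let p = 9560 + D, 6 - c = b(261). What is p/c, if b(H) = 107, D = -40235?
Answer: 30675/101 ≈ 303.71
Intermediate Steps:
c = -101 (c = 6 - 1*107 = 6 - 107 = -101)
p = -30675 (p = 9560 - 40235 = -30675)
p/c = -30675/(-101) = -30675*(-1/101) = 30675/101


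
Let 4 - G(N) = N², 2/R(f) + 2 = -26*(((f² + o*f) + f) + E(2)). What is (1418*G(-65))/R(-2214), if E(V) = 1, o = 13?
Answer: 378996612906492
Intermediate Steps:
R(f) = 2/(-28 - 364*f - 26*f²) (R(f) = 2/(-2 - 26*(((f² + 13*f) + f) + 1)) = 2/(-2 - 26*((f² + 14*f) + 1)) = 2/(-2 - 26*(1 + f² + 14*f)) = 2/(-2 + (-26 - 364*f - 26*f²)) = 2/(-28 - 364*f - 26*f²))
G(N) = 4 - N²
(1418*G(-65))/R(-2214) = (1418*(4 - 1*(-65)²))/((-1/(14 + 13*(-2214)² + 182*(-2214)))) = (1418*(4 - 1*4225))/((-1/(14 + 13*4901796 - 402948))) = (1418*(4 - 4225))/((-1/(14 + 63723348 - 402948))) = (1418*(-4221))/((-1/63320414)) = -5985378/((-1*1/63320414)) = -5985378/(-1/63320414) = -5985378*(-63320414) = 378996612906492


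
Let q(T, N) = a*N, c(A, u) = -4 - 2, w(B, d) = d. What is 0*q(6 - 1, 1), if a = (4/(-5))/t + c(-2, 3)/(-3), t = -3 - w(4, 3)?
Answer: 0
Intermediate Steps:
c(A, u) = -6
t = -6 (t = -3 - 1*3 = -3 - 3 = -6)
a = 32/15 (a = (4/(-5))/(-6) - 6/(-3) = (4*(-⅕))*(-⅙) - 6*(-⅓) = -⅘*(-⅙) + 2 = 2/15 + 2 = 32/15 ≈ 2.1333)
q(T, N) = 32*N/15
0*q(6 - 1, 1) = 0*((32/15)*1) = 0*(32/15) = 0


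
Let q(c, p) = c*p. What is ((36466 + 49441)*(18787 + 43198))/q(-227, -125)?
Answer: 1064989079/5675 ≈ 1.8766e+5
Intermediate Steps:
((36466 + 49441)*(18787 + 43198))/q(-227, -125) = ((36466 + 49441)*(18787 + 43198))/((-227*(-125))) = (85907*61985)/28375 = 5324945395*(1/28375) = 1064989079/5675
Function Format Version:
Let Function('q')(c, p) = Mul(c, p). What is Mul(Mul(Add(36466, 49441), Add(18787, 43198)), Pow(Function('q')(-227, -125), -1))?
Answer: Rational(1064989079, 5675) ≈ 1.8766e+5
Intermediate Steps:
Mul(Mul(Add(36466, 49441), Add(18787, 43198)), Pow(Function('q')(-227, -125), -1)) = Mul(Mul(Add(36466, 49441), Add(18787, 43198)), Pow(Mul(-227, -125), -1)) = Mul(Mul(85907, 61985), Pow(28375, -1)) = Mul(5324945395, Rational(1, 28375)) = Rational(1064989079, 5675)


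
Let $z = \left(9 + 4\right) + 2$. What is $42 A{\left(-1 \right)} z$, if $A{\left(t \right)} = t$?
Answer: $-630$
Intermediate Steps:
$z = 15$ ($z = 13 + 2 = 15$)
$42 A{\left(-1 \right)} z = 42 \left(-1\right) 15 = \left(-42\right) 15 = -630$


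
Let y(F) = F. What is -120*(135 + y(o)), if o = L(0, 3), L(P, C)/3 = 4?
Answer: -17640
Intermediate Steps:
L(P, C) = 12 (L(P, C) = 3*4 = 12)
o = 12
-120*(135 + y(o)) = -120*(135 + 12) = -120*147 = -17640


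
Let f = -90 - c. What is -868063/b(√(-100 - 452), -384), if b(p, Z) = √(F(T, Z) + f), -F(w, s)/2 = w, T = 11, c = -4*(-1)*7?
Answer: 124009*I*√35/10 ≈ 73365.0*I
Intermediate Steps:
c = 28 (c = 4*7 = 28)
F(w, s) = -2*w
f = -118 (f = -90 - 1*28 = -90 - 28 = -118)
b(p, Z) = 2*I*√35 (b(p, Z) = √(-2*11 - 118) = √(-22 - 118) = √(-140) = 2*I*√35)
-868063/b(√(-100 - 452), -384) = -868063*(-I*√35/70) = -(-124009)*I*√35/10 = 124009*I*√35/10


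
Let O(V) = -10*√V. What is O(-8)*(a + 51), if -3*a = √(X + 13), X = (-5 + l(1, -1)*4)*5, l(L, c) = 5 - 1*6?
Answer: -160/3 - 1020*I*√2 ≈ -53.333 - 1442.5*I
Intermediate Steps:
l(L, c) = -1 (l(L, c) = 5 - 6 = -1)
X = -45 (X = (-5 - 1*4)*5 = (-5 - 4)*5 = -9*5 = -45)
a = -4*I*√2/3 (a = -√(-45 + 13)/3 = -4*I*√2/3 ≈ -1.8856*I)
O(-8)*(a + 51) = (-20*I*√2)*(-4*I*√2/3 + 51) = (-20*I*√2)*(51 - 4*I*√2/3) = -20*I*√2*(51 - 4*I*√2/3)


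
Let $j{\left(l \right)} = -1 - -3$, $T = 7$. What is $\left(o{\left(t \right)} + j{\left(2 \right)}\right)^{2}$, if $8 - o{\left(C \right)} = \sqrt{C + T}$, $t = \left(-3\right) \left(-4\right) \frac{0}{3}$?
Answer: $\left(10 - \sqrt{7}\right)^{2} \approx 54.085$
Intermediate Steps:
$j{\left(l \right)} = 2$ ($j{\left(l \right)} = -1 + 3 = 2$)
$t = 0$ ($t = 12 \cdot 0 \cdot \frac{1}{3} = 12 \cdot 0 = 0$)
$o{\left(C \right)} = 8 - \sqrt{7 + C}$ ($o{\left(C \right)} = 8 - \sqrt{C + 7} = 8 - \sqrt{7 + C}$)
$\left(o{\left(t \right)} + j{\left(2 \right)}\right)^{2} = \left(\left(8 - \sqrt{7 + 0}\right) + 2\right)^{2} = \left(\left(8 - \sqrt{7}\right) + 2\right)^{2} = \left(10 - \sqrt{7}\right)^{2}$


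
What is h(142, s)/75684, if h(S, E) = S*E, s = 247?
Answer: 17537/37842 ≈ 0.46343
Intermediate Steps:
h(S, E) = E*S
h(142, s)/75684 = (247*142)/75684 = 35074*(1/75684) = 17537/37842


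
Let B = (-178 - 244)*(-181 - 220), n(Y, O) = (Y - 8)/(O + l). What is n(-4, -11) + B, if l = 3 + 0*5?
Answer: 338447/2 ≈ 1.6922e+5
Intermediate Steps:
l = 3 (l = 3 + 0 = 3)
n(Y, O) = (-8 + Y)/(3 + O) (n(Y, O) = (Y - 8)/(O + 3) = (-8 + Y)/(3 + O))
B = 169222 (B = -422*(-401) = 169222)
n(-4, -11) + B = (-8 - 4)/(3 - 11) + 169222 = -12/(-8) + 169222 = -1/8*(-12) + 169222 = 3/2 + 169222 = 338447/2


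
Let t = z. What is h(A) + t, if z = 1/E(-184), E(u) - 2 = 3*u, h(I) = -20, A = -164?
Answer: -11001/550 ≈ -20.002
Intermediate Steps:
E(u) = 2 + 3*u
z = -1/550 (z = 1/(2 + 3*(-184)) = 1/(2 - 552) = 1/(-550) = -1/550 ≈ -0.0018182)
t = -1/550 ≈ -0.0018182
h(A) + t = -20 - 1/550 = -11001/550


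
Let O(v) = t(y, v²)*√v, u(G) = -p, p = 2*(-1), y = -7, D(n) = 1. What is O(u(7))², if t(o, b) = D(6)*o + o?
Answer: 392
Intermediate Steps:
p = -2
t(o, b) = 2*o (t(o, b) = 1*o + o = o + o = 2*o)
u(G) = 2 (u(G) = -1*(-2) = 2)
O(v) = -14*√v (O(v) = (2*(-7))*√v = -14*√v)
O(u(7))² = (-14*√2)² = 392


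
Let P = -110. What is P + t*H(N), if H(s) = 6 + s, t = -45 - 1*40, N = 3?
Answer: -875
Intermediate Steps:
t = -85 (t = -45 - 40 = -85)
P + t*H(N) = -110 - 85*(6 + 3) = -110 - 85*9 = -110 - 765 = -875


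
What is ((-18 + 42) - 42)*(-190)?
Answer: 3420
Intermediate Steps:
((-18 + 42) - 42)*(-190) = (24 - 42)*(-190) = -18*(-190) = 3420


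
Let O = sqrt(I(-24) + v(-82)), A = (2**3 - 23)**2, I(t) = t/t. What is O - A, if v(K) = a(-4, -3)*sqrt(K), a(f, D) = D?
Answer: -225 + sqrt(1 - 3*I*sqrt(82)) ≈ -221.25 - 3.6183*I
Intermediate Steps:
I(t) = 1
v(K) = -3*sqrt(K)
A = 225 (A = (8 - 23)**2 = (-15)**2 = 225)
O = sqrt(1 - 3*I*sqrt(82)) ≈ 3.754 - 3.6183*I
O - A = sqrt(1 - 3*I*sqrt(82)) - 1*225 = sqrt(1 - 3*I*sqrt(82)) - 225 = -225 + sqrt(1 - 3*I*sqrt(82))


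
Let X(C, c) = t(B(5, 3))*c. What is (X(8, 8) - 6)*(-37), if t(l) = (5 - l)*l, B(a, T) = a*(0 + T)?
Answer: 44622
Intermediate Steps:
B(a, T) = T*a (B(a, T) = a*T = T*a)
t(l) = l*(5 - l)
X(C, c) = -150*c (X(C, c) = ((3*5)*(5 - 3*5))*c = (15*(5 - 1*15))*c = (15*(5 - 15))*c = (15*(-10))*c = -150*c)
(X(8, 8) - 6)*(-37) = (-150*8 - 6)*(-37) = (-1200 - 6)*(-37) = -1206*(-37) = 44622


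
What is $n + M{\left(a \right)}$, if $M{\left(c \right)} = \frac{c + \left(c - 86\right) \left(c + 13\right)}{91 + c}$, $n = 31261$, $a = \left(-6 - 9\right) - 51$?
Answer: $\frac{157903}{5} \approx 31581.0$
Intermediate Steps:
$a = -66$ ($a = \left(-6 - 9\right) - 51 = -15 - 51 = -66$)
$M{\left(c \right)} = \frac{c + \left(-86 + c\right) \left(13 + c\right)}{91 + c}$
$n + M{\left(a \right)} = 31261 + \frac{-1118 + \left(-66\right)^{2} - -4752}{91 - 66} = 31261 + \frac{-1118 + 4356 + 4752}{25} = 31261 + \frac{1}{25} \cdot 7990 = 31261 + \frac{1598}{5} = \frac{157903}{5}$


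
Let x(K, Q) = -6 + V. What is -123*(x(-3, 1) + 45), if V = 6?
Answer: -5535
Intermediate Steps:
x(K, Q) = 0 (x(K, Q) = -6 + 6 = 0)
-123*(x(-3, 1) + 45) = -123*(0 + 45) = -123*45 = -5535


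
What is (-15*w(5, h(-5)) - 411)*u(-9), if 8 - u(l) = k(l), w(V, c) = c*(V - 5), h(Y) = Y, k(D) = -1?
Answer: -3699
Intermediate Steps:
w(V, c) = c*(-5 + V)
u(l) = 9 (u(l) = 8 - 1*(-1) = 8 + 1 = 9)
(-15*w(5, h(-5)) - 411)*u(-9) = (-(-75)*(-5 + 5) - 411)*9 = (-(-75)*0 - 411)*9 = (-15*0 - 411)*9 = (0 - 411)*9 = -411*9 = -3699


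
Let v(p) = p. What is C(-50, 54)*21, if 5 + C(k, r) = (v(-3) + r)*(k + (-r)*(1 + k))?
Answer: 2780211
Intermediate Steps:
C(k, r) = -5 + (-3 + r)*(k - r*(1 + k)) (C(k, r) = -5 + (-3 + r)*(k + (-r)*(1 + k)) = -5 + (-3 + r)*(k - r*(1 + k)))
C(-50, 54)*21 = (-5 - 1*54² - 3*(-50) + 3*54 - 1*(-50)*54² + 4*(-50)*54)*21 = (-5 - 1*2916 + 150 + 162 - 1*(-50)*2916 - 10800)*21 = (-5 - 2916 + 150 + 162 + 145800 - 10800)*21 = 132391*21 = 2780211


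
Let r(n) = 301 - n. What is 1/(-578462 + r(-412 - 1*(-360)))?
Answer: -1/578109 ≈ -1.7298e-6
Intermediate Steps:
1/(-578462 + r(-412 - 1*(-360))) = 1/(-578462 + (301 - (-412 - 1*(-360)))) = 1/(-578462 + (301 - (-412 + 360))) = 1/(-578462 + (301 - 1*(-52))) = 1/(-578462 + (301 + 52)) = 1/(-578462 + 353) = 1/(-578109) = -1/578109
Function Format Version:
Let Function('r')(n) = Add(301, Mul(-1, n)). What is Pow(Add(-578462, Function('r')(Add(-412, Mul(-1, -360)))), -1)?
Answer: Rational(-1, 578109) ≈ -1.7298e-6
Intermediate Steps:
Pow(Add(-578462, Function('r')(Add(-412, Mul(-1, -360)))), -1) = Pow(Add(-578462, Add(301, Mul(-1, Add(-412, Mul(-1, -360))))), -1) = Pow(Add(-578462, Add(301, Mul(-1, Add(-412, 360)))), -1) = Pow(Add(-578462, Add(301, Mul(-1, -52))), -1) = Pow(Add(-578462, Add(301, 52)), -1) = Pow(Add(-578462, 353), -1) = Pow(-578109, -1) = Rational(-1, 578109)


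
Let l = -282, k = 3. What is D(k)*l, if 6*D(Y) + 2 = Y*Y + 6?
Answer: -611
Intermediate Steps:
D(Y) = 2/3 + Y**2/6 (D(Y) = -1/3 + (Y*Y + 6)/6 = -1/3 + (Y**2 + 6)/6 = -1/3 + (6 + Y**2)/6 = -1/3 + (1 + Y**2/6) = 2/3 + Y**2/6)
D(k)*l = (2/3 + (1/6)*3**2)*(-282) = (2/3 + (1/6)*9)*(-282) = (2/3 + 3/2)*(-282) = (13/6)*(-282) = -611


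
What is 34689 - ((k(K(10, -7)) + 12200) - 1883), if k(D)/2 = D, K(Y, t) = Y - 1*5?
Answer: 24362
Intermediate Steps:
K(Y, t) = -5 + Y (K(Y, t) = Y - 5 = -5 + Y)
k(D) = 2*D
34689 - ((k(K(10, -7)) + 12200) - 1883) = 34689 - ((2*(-5 + 10) + 12200) - 1883) = 34689 - ((2*5 + 12200) - 1883) = 34689 - ((10 + 12200) - 1883) = 34689 - (12210 - 1883) = 34689 - 1*10327 = 34689 - 10327 = 24362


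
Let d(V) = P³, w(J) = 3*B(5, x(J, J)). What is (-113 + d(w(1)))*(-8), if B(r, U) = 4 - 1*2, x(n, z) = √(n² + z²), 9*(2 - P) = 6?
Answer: 23896/27 ≈ 885.04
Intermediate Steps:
P = 4/3 (P = 2 - ⅑*6 = 2 - ⅔ = 4/3 ≈ 1.3333)
B(r, U) = 2 (B(r, U) = 4 - 2 = 2)
w(J) = 6 (w(J) = 3*2 = 6)
d(V) = 64/27 (d(V) = (4/3)³ = 64/27)
(-113 + d(w(1)))*(-8) = (-113 + 64/27)*(-8) = -2987/27*(-8) = 23896/27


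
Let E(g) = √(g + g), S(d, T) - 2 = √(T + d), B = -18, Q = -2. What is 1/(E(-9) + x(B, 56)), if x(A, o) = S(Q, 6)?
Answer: 2/17 - 3*I*√2/34 ≈ 0.11765 - 0.12478*I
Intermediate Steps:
S(d, T) = 2 + √(T + d)
E(g) = √2*√g (E(g) = √(2*g) = √2*√g)
x(A, o) = 4 (x(A, o) = 2 + √(6 - 2) = 2 + √4 = 2 + 2 = 4)
1/(E(-9) + x(B, 56)) = 1/(√2*√(-9) + 4) = 1/(√2*(3*I) + 4) = 1/(3*I*√2 + 4) = 1/(4 + 3*I*√2)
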